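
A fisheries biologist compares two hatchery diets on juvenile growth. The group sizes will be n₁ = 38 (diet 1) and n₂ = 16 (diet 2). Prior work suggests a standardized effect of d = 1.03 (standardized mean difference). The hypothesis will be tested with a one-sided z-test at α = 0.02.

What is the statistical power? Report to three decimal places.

Power ≈ 0.920

Noncentrality parameter: δ = d / √(1/n₁ + 1/n₂) = 1.03 / √(1/38 + 1/16) = 3.4561
Critical value for a one-sided test at α = 0.02: z_α = 2.054.
Power = Φ(δ − 2.054) = Φ(1.402) = 0.9196.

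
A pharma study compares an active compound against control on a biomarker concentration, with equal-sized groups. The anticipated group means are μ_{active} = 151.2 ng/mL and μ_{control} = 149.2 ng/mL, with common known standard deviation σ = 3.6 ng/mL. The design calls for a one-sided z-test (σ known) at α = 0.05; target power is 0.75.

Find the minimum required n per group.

Standardized effect: d = |μ_{active} − μ_{control}| / σ = |151.2 − 149.2| / 3.6 = 0.5556
For power 0.75 need Φ(δ − z_{0.05}) = 0.75, so δ = z_{0.05} + z_{0.25} = 1.645 + 0.674 = 2.319.
δ = d·√(n/2) ⇒ n = 2(δ/d)² = 2 × (2.319 / 0.5556)² = 34.86.
Rounding up, n = 35 per group.

n = 35 per group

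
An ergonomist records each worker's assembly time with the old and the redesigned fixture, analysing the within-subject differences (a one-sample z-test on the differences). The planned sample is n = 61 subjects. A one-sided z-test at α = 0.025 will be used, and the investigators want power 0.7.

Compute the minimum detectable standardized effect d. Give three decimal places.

Need Φ(δ − 1.960) = 0.7, so δ = 1.960 + 0.524 = 2.484.
δ = d·√n ⇒ d = δ/√n = 2.484/√61 = 0.3181.

d ≈ 0.318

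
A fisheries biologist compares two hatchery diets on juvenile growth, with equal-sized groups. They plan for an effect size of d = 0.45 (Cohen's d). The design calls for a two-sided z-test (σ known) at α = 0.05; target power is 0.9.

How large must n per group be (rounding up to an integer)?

n = 104 per group

Set Φ(δ − 1.960) = 0.9; then δ − 1.960 = Φ⁻¹(0.9) = 1.282, giving δ = 3.242.
(The Φ(−δ − z_{α/2}) term is vanishingly small for δ > 0 and is dropped in the standard sample-size formula.)
δ = d·√(n/2) ⇒ n = 2(δ/d)² = 2 × (3.242 / 0.45)² = 103.78.
Round up to the next whole unit.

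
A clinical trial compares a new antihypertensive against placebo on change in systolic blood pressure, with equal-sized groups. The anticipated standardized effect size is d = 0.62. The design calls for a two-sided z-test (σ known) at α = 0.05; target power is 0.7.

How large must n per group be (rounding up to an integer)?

n = 33 per group

For power 0.7 need Φ(δ − z_{0.025}) = 0.7, so δ = z_{0.025} + z_{0.30} = 1.960 + 0.524 = 2.484.
(Ignoring the negligible lower-tail rejection probability gives the usual closed-form inversion.)
δ = d·√(n/2) ⇒ n = 2(δ/d)² = 2 × (2.484 / 0.62)² = 32.11.
Rounding up, n = 33 per group.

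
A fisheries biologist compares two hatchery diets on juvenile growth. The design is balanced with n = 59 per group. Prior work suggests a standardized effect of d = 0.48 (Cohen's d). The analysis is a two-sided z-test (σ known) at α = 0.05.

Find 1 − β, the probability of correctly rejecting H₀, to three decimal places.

Power ≈ 0.741

Noncentrality parameter: δ = d·√(n/2) = 0.48 × √(59/2) = 2.6071
Critical value for a two-sided test at α = 0.05: z_{α/2} = 1.960.
Power = Φ(δ − 1.960) + Φ(−δ − 1.960) = Φ(0.647) + Φ(-4.567) = 0.7412 + 0.0000 = 0.7412.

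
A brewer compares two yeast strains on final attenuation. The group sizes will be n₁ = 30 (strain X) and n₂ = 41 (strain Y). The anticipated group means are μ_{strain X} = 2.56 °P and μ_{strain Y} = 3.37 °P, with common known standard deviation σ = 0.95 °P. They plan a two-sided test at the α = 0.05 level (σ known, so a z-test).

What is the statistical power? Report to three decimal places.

Standardized effect: d = |μ_{strain X} − μ_{strain Y}| / σ = |2.56 − 3.37| / 0.95 = 0.8526
Noncentrality parameter: δ = d / √(1/n₁ + 1/n₂) = 0.8526 / √(1/30 + 1/41) = 3.5488
Critical value for a two-sided test at α = 0.05: z_{α/2} = 1.960.
Power = Φ(δ − 1.960) + Φ(−δ − 1.960) = Φ(1.589) + Φ(-5.509) = 0.9440 + 0.0000 = 0.9440.

Power ≈ 0.944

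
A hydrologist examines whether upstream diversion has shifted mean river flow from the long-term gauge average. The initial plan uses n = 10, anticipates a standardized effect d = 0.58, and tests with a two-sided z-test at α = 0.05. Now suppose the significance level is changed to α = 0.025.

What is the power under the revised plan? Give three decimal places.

Power ≈ 0.342

δ = d·√n = 0.58 × √10 = 1.8341 (unchanged). New critical value: z_{0.0125} = 2.241.
Revised power = Φ(δ − 2.241) + Φ(−δ − 2.241) = Φ(-0.407) + Φ(-4.076) = 0.3419 + 0.0000 = 0.3419.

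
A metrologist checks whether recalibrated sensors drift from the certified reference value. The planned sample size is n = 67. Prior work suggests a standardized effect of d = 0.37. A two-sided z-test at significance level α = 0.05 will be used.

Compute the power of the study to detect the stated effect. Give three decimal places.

Power ≈ 0.857

Noncentrality parameter: δ = d·√n = 0.37 × √67 = 3.0286
Two-sided α = 0.05 → critical value z_{0.025} = 1.960.
Power = Φ(δ − 1.960) + Φ(−δ − 1.960) = Φ(1.069) + Φ(-4.989) = 0.8574 + 0.0000 = 0.8574.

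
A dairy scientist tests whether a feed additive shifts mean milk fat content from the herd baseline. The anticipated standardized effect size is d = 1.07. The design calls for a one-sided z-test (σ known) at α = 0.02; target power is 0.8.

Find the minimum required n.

n = 8

Set Φ(δ − 2.054) = 0.8; then δ − 2.054 = Φ⁻¹(0.8) = 0.842, giving δ = 2.895.
δ = d·√n ⇒ n = (δ/d)² = (2.895 / 1.07)² = 7.32.
Rounding up, n = 8.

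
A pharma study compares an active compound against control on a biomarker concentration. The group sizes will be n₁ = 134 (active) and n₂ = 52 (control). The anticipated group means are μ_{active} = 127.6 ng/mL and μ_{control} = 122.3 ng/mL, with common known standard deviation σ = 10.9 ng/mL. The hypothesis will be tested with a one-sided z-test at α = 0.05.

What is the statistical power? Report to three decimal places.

Standardized effect: d = |μ_{active} − μ_{control}| / σ = |127.6 − 122.3| / 10.9 = 0.4862
Noncentrality parameter: δ = d / √(1/n₁ + 1/n₂) = 0.4862 / √(1/134 + 1/52) = 2.9761
Critical value for a one-sided test at α = 0.05: z_α = 1.645.
Power = P(Z > 1.645 − δ) = Φ(1.331) = 0.9084.

Power ≈ 0.908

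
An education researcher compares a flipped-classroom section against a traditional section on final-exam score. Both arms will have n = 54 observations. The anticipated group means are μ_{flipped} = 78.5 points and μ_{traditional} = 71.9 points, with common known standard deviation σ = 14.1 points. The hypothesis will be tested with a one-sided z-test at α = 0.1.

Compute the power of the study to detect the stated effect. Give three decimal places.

Power ≈ 0.875

Standardized effect: d = |μ_{flipped} − μ_{traditional}| / σ = |78.5 − 71.9| / 14.1 = 0.4681
Noncentrality parameter: λ = d·√(n/2) = 0.4681 × √(54/2) = 2.4322
Critical value for a one-sided test at α = 0.1: z_α = 1.282.
Power = Φ(λ − 1.282) = Φ(1.151) = 0.8751.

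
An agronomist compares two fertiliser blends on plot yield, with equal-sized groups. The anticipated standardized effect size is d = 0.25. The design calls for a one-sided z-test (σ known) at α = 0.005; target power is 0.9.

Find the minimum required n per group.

For power 0.9 need Φ(δ − z_{0.005}) = 0.9, so δ = z_{0.005} + z_{0.10} = 2.576 + 1.282 = 3.857.
δ = d·√(n/2) ⇒ n = 2(δ/d)² = 2 × (3.857 / 0.25)² = 476.14.
Rounding up, n = 477 per group.

n = 477 per group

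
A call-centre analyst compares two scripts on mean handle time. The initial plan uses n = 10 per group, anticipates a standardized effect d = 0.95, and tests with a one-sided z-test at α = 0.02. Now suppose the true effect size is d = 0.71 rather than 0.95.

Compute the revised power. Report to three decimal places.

With d = 0.71: δ = d·√(n/2) = 0.71 × √(10/2) = 1.5876. Critical value z_{0.02} = 2.054.
Revised power = P(Z > 2.054 − δ) = Φ(-0.466) = 0.3206.

Power ≈ 0.321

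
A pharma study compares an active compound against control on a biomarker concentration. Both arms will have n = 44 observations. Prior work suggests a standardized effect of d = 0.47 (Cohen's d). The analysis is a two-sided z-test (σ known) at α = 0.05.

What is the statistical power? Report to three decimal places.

Noncentrality parameter: δ = d·√(n/2) = 0.47 × √(44/2) = 2.2045
Two-sided α = 0.05 → critical value z_{0.025} = 1.960.
Power = Φ(δ − 1.960) + Φ(−δ − 1.960) = Φ(0.245) + Φ(-4.164) = 0.5966 + 0.0000 = 0.5966.

Power ≈ 0.597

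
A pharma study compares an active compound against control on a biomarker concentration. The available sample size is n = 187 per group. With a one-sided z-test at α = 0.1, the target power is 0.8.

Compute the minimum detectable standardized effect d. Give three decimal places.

d ≈ 0.220

Required noncentrality: δ = z_{0.1} + z_{0.20} = 1.282 + 0.842 = 2.123.
δ = d·√(n/2) ⇒ d = δ/√(n/2) = 2.123/√(187/2) = 0.2196.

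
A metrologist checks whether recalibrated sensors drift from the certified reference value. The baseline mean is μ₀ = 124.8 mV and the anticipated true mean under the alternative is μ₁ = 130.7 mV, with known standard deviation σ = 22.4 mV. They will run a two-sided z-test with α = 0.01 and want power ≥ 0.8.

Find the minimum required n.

n = 169

Standardized effect: d = |μ₁ − μ₀| / σ = |130.7 − 124.8| / 22.4 = 0.2634
For power 0.8 need Φ(δ − z_{0.005}) = 0.8, so δ = z_{0.005} + z_{0.20} = 2.576 + 0.842 = 3.417.
(Ignoring the negligible lower-tail rejection probability gives the usual closed-form inversion.)
δ = d·√n ⇒ n = (δ/d)² = (3.417 / 0.2634)² = 168.34.
Round up to the next whole unit.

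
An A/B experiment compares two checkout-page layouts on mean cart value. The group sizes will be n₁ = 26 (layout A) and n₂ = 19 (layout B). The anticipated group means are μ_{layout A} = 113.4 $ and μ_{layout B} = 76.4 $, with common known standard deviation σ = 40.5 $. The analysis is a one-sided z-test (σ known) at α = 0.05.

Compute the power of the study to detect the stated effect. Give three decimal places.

Power ≈ 0.917

Standardized effect: d = |μ_{layout A} − μ_{layout B}| / σ = |113.4 − 76.4| / 40.5 = 0.9136
Noncentrality parameter: δ = d / √(1/n₁ + 1/n₂) = 0.9136 / √(1/26 + 1/19) = 3.0269
Critical value for a one-sided test at α = 0.05: z_α = 1.645.
Power = Φ(δ − 1.645) = Φ(1.382) = 0.9165.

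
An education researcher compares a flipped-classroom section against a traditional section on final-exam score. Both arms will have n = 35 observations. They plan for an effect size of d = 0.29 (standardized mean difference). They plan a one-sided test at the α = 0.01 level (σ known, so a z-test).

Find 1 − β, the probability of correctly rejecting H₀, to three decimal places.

Noncentrality parameter: δ = d·√(n/2) = 0.29 × √(35/2) = 1.2132
One-sided α = 0.01 → critical value z_{0.01} = 2.326.
Power = P(Z > 2.326 − δ) = Φ(-1.113) = 0.1328.

Power ≈ 0.133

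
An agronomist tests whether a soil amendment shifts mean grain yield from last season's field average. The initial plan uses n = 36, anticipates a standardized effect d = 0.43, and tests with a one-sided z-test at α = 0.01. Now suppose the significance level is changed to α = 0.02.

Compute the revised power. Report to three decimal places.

δ = d·√n = 0.43 × √36 = 2.5800 (unchanged). New critical value: z_{0.02} = 2.054.
Revised power = P(Z > 2.054 − δ) = Φ(0.526) = 0.7006.

Power ≈ 0.701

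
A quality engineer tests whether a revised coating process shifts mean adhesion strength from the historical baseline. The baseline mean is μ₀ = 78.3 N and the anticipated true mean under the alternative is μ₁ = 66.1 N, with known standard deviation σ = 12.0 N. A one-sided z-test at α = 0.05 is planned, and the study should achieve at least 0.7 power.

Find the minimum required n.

n = 5

Standardized effect: d = |μ₁ − μ₀| / σ = |66.1 − 78.3| / 12.0 = 1.0167
Set Φ(δ − 1.645) = 0.7; then δ − 1.645 = Φ⁻¹(0.7) = 0.524, giving δ = 2.169.
δ = d·√n ⇒ n = (δ/d)² = (2.169 / 1.0167)² = 4.55.
Round up to the next whole unit.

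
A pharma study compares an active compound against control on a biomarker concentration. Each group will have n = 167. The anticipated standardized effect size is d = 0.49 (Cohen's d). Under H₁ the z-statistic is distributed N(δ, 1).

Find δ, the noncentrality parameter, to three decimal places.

δ = d·√(n/2) = 0.49 × √(167/2) = 4.4775

δ ≈ 4.478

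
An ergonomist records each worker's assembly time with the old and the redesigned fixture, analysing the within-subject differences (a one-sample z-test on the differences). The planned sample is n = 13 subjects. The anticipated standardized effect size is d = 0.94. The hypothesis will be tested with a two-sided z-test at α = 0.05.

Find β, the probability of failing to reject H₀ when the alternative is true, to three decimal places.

Noncentrality parameter: δ = d·√n = 0.94 × √13 = 3.3892
Two-sided α = 0.05 → critical value z_{0.025} = 1.960.
Power = Φ(δ − 1.960) + Φ(−δ − 1.960) = Φ(1.429) + Φ(-5.349) = 0.9235 + 0.0000 = 0.9235.
Type II error: β = 1 − power = 1 − 0.9235 = 0.0765.

β ≈ 0.076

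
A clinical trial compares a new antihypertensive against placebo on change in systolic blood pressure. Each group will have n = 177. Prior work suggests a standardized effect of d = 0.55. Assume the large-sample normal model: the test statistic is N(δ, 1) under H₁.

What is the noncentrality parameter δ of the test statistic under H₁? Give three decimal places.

δ ≈ 5.174

δ = d·√(n/2) = 0.55 × √(177/2) = 5.1741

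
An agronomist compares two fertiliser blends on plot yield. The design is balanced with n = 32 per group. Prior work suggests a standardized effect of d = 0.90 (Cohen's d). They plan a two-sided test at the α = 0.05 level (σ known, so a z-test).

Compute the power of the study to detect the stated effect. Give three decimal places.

Noncentrality parameter: δ = d·√(n/2) = 0.90 × √(32/2) = 3.6000
Critical value for a two-sided test at α = 0.05: z_{α/2} = 1.960.
Power = Φ(δ − 1.960) + Φ(−δ − 1.960) = Φ(1.640) + Φ(-5.560) = 0.9495 + 0.0000 = 0.9495.

Power ≈ 0.950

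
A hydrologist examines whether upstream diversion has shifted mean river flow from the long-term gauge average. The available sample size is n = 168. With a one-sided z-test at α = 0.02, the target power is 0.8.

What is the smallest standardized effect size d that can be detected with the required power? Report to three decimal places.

d ≈ 0.223

Need Φ(δ − 2.054) = 0.8, so δ = 2.054 + 0.842 = 2.895.
δ = d·√n ⇒ d = δ/√n = 2.895/√168 = 0.2234.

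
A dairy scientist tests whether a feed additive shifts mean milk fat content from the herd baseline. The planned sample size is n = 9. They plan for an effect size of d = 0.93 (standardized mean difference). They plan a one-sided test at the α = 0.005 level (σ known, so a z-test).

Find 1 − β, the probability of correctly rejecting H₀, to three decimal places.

Noncentrality parameter: δ = d·√n = 0.93 × √9 = 2.7900
Critical value for a one-sided test at α = 0.005: z_α = 2.576.
Power = P(Z > 2.576 − δ) = Φ(0.214) = 0.5848.

Power ≈ 0.585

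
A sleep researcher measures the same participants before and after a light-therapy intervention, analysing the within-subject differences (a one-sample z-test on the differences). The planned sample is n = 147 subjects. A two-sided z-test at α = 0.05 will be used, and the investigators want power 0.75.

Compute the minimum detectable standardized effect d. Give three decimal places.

d ≈ 0.217

Need Φ(δ − 1.960) = 0.75, so δ = 1.960 + 0.674 = 2.634.
(The second rejection-region term Φ(−δ − z_{α/2}) is negligible and dropped.)
δ = d·√n ⇒ d = δ/√n = 2.634/√147 = 0.2173.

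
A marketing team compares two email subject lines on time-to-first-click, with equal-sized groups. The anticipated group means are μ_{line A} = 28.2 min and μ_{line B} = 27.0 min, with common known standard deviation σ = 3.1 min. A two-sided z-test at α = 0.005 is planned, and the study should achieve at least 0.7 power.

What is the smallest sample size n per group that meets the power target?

Standardized effect: d = |μ_{line A} − μ_{line B}| / σ = |28.2 − 27.0| / 3.1 = 0.3871
Set Φ(δ − 2.807) = 0.7; then δ − 2.807 = Φ⁻¹(0.7) = 0.524, giving δ = 3.331.
(Ignoring the negligible lower-tail rejection probability gives the usual closed-form inversion.)
δ = d·√(n/2) ⇒ n = 2(δ/d)² = 2 × (3.331 / 0.3871)² = 148.13.
Rounding up, n = 149 per group.

n = 149 per group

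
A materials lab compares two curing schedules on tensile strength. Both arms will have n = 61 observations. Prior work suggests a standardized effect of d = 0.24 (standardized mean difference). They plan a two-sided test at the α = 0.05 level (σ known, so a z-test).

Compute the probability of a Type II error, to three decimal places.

β ≈ 0.737

Noncentrality parameter: λ = d·√(n/2) = 0.24 × √(61/2) = 1.3254
Critical value for a two-sided test at α = 0.05: z_{α/2} = 1.960.
Power = Φ(λ − 1.960) + Φ(−λ − 1.960) = Φ(-0.635) + Φ(-3.285) = 0.2629 + 0.0005 = 0.2634.
Type II error: β = 1 − power = 1 − 0.2634 = 0.7366.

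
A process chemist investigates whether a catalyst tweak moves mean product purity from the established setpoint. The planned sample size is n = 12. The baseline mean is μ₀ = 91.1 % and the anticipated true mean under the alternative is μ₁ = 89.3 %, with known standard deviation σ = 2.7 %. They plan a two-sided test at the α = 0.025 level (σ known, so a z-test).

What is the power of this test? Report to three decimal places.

Standardized effect: d = |μ₁ − μ₀| / σ = |89.3 − 91.1| / 2.7 = 0.6667
Noncentrality parameter: δ = d·√n = 0.6667 × √12 = 2.3094
Critical value for a two-sided test at α = 0.025: z_{α/2} = 2.241.
Power = Φ(δ − 2.241) + Φ(−δ − 2.241) = Φ(0.068) + Φ(-4.551) = 0.5271 + 0.0000 = 0.5271.

Power ≈ 0.527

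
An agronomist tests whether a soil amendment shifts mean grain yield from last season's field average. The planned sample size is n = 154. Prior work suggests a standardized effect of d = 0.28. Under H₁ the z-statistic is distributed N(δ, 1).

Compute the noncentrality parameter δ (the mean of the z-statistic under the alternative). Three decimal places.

δ = d·√n = 0.28 × √154 = 3.4747

δ ≈ 3.475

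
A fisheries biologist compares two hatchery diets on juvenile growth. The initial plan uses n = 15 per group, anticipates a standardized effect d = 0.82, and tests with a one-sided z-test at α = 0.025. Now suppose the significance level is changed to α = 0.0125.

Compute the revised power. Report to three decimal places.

δ = d·√(n/2) = 0.82 × √(15/2) = 2.2457 (unchanged). New critical value: z_{0.0125} = 2.241.
Revised power = Φ(δ − 2.241) = Φ(0.004) = 0.5017.

Power ≈ 0.502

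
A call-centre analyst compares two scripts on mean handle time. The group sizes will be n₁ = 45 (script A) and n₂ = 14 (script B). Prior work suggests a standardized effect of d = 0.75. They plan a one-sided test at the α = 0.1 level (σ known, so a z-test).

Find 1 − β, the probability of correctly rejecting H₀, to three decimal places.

Power ≈ 0.879

Noncentrality parameter: δ = d / √(1/n₁ + 1/n₂) = 0.75 / √(1/45 + 1/14) = 2.4508
Critical value for a one-sided test at α = 0.1: z_α = 1.282.
Power = P(Z > 1.282 − δ) = Φ(1.169) = 0.8788.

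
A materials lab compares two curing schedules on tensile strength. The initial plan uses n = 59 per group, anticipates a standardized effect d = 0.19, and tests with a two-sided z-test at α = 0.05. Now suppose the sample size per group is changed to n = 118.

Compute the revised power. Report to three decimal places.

Power ≈ 0.309

With n = 118 per group: δ = d·√(n/2) = 0.19 × √(118/2) = 1.4594. Critical value z_{0.025} = 1.960.
Revised power = Φ(δ − 1.960) + Φ(−δ − 1.960) = Φ(-0.501) + Φ(-3.419) = 0.3083 + 0.0003 = 0.3087.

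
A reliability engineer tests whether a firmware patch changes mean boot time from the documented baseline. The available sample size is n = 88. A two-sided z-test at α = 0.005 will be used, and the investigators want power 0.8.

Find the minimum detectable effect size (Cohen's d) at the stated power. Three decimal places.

Need Φ(δ − 2.807) = 0.8, so δ = 2.807 + 0.842 = 3.649.
(The second rejection-region term Φ(−δ − z_{α/2}) is negligible and dropped.)
δ = d·√n ⇒ d = δ/√n = 3.649/√88 = 0.3889.

d ≈ 0.389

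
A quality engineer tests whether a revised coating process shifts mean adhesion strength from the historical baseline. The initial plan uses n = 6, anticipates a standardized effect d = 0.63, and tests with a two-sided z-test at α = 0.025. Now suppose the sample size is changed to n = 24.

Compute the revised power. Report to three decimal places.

With n = 24: δ = d·√n = 0.63 × √24 = 3.0864. Critical value z_{0.0125} = 2.241.
Revised power = Φ(δ − 2.241) + Φ(−δ − 2.241) = Φ(0.845) + Φ(-5.328) = 0.8009 + 0.0000 = 0.8009.

Power ≈ 0.801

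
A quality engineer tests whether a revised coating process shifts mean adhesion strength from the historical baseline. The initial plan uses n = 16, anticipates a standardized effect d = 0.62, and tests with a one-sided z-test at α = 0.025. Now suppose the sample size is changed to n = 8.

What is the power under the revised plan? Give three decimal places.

Power ≈ 0.418

With n = 8: δ = d·√n = 0.62 × √8 = 1.7536. Critical value z_{0.025} = 1.960.
Revised power = Φ(δ − 1.960) = Φ(-0.206) = 0.4183.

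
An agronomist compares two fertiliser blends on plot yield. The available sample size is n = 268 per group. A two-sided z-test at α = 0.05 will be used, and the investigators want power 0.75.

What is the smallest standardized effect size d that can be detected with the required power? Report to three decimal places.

d ≈ 0.228

Required noncentrality: δ = z_{0.025} + z_{0.25} = 1.960 + 0.674 = 2.634.
(Lower-tail contribution to power is negligible for δ > 0.)
δ = d·√(n/2) ⇒ d = δ/√(n/2) = 2.634/√(268/2) = 0.2276.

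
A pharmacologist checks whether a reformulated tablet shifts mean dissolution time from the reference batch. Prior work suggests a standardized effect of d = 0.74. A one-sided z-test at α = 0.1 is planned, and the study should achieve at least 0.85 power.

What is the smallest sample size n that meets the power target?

For power 0.85 need Φ(δ − z_{0.1}) = 0.85, so δ = z_{0.1} + z_{0.15} = 1.282 + 1.036 = 2.318.
δ = d·√n ⇒ n = (δ/d)² = (2.318 / 0.74)² = 9.81.
Round up to the next whole unit.

n = 10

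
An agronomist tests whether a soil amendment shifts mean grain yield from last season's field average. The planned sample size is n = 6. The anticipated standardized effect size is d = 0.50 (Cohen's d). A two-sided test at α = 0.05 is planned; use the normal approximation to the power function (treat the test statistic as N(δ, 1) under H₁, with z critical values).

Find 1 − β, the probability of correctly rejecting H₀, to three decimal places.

Power ≈ 0.232

Noncentrality parameter: δ = d·√n = 0.50 × √6 = 1.2247
Two-sided α = 0.05 → critical value z_{0.025} = 1.960.
Power = Φ(δ − 1.960) + Φ(−δ − 1.960) = Φ(-0.735) + Φ(-3.185) = 0.2311 + 0.0007 = 0.2318.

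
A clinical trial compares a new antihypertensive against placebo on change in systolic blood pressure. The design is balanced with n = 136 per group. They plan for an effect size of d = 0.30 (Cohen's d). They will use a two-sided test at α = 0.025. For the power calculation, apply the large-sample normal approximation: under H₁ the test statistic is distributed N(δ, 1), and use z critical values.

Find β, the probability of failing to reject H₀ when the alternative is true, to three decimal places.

Noncentrality parameter: δ = d·√(n/2) = 0.30 × √(136/2) = 2.4739
Critical value for a two-sided test at α = 0.025: z_{α/2} = 2.241.
Power = Φ(δ − 2.241) + Φ(−δ − 2.241) = Φ(0.232) + Φ(-4.715) = 0.5919 + 0.0000 = 0.5919.
Type II error: β = 1 − power = 1 − 0.5919 = 0.4081.

β ≈ 0.408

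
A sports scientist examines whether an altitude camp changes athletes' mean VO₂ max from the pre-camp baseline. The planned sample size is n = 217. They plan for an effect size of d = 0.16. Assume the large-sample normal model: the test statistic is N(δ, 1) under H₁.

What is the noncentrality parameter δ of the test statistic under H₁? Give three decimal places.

δ = d·√n = 0.16 × √217 = 2.3569

δ ≈ 2.357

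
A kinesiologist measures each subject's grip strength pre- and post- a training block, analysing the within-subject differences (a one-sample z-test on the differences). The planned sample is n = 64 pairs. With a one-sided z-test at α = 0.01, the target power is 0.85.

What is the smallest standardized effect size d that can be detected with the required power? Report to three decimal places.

Required noncentrality: δ = z_{0.01} + z_{0.15} = 2.326 + 1.036 = 3.363.
δ = d·√n ⇒ d = δ/√n = 3.363/√64 = 0.4203.

d ≈ 0.420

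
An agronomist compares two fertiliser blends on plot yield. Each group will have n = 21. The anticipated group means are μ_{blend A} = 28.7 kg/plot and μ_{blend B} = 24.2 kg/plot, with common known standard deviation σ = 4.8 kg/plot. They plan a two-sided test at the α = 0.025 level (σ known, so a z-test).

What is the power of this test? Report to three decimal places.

Standardized effect: d = |μ_{blend A} − μ_{blend B}| / σ = |28.7 − 24.2| / 4.8 = 0.9375
Noncentrality parameter: δ = d·√(n/2) = 0.9375 × √(21/2) = 3.0378
Critical value for a two-sided test at α = 0.025: z_{α/2} = 2.241.
Power = Φ(δ − 2.241) + Φ(−δ − 2.241) = Φ(0.796) + Φ(-5.279) = 0.7871 + 0.0000 = 0.7871.

Power ≈ 0.787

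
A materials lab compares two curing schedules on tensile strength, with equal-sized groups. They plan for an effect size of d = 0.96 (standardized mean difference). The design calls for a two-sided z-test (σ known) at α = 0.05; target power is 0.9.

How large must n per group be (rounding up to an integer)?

For power 0.9 need Φ(δ − z_{0.025}) = 0.9, so δ = z_{0.025} + z_{0.10} = 1.960 + 1.282 = 3.242.
(For δ > 0 the lower-tail rejection region contributes negligibly to power, so the one-term inversion is standard.)
δ = d·√(n/2) ⇒ n = 2(δ/d)² = 2 × (3.242 / 0.96)² = 22.80.
Round up to the next whole unit.

n = 23 per group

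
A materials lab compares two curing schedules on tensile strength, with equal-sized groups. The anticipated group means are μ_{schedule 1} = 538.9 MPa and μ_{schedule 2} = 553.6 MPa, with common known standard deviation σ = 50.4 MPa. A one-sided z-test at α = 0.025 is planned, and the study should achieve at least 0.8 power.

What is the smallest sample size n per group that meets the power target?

n = 185 per group

Standardized effect: d = |μ_{schedule 1} − μ_{schedule 2}| / σ = |538.9 − 553.6| / 50.4 = 0.2917
For power 0.8 need Φ(δ − z_{0.025}) = 0.8, so δ = z_{0.025} + z_{0.20} = 1.960 + 0.842 = 2.802.
δ = d·√(n/2) ⇒ n = 2(δ/d)² = 2 × (2.802 / 0.2917)² = 184.53.
Rounding up, n = 185 per group.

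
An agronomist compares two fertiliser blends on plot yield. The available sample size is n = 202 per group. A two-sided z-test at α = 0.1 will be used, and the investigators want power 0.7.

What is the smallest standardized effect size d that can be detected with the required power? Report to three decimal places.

Required noncentrality: δ = z_{0.05} + z_{0.30} = 1.645 + 0.524 = 2.169.
(Lower-tail contribution to power is negligible for δ > 0.)
δ = d·√(n/2) ⇒ d = δ/√(n/2) = 2.169/√(202/2) = 0.2158.

d ≈ 0.216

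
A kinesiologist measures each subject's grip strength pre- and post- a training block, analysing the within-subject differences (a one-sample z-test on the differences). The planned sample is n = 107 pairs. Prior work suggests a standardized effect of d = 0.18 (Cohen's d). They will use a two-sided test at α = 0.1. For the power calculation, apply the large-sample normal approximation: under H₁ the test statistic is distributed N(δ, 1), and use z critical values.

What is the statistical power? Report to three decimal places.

Power ≈ 0.586

Noncentrality parameter: δ = d·√n = 0.18 × √107 = 1.8619
Two-sided α = 0.1 → critical value z_{0.05} = 1.645.
Power = Φ(δ − 1.645) + Φ(−δ − 1.645) = Φ(0.217) + Φ(-3.507) = 0.5859 + 0.0002 = 0.5862.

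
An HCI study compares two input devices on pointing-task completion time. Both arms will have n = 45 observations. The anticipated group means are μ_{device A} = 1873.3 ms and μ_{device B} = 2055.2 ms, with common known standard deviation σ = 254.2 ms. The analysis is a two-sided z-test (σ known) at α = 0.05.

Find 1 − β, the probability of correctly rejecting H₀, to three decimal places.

Power ≈ 0.924

Standardized effect: d = |μ_{device A} − μ_{device B}| / σ = |1873.3 − 2055.2| / 254.2 = 0.7156
Noncentrality parameter: δ = d·√(n/2) = 0.7156 × √(45/2) = 3.3943
Two-sided α = 0.05 → critical value z_{0.025} = 1.960.
Power = Φ(δ − 1.960) + Φ(−δ − 1.960) = Φ(1.434) + Φ(-5.354) = 0.9243 + 0.0000 = 0.9243.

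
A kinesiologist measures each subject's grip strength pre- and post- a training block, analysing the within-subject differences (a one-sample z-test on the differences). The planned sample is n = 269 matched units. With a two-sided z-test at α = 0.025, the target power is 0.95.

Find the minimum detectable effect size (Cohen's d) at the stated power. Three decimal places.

d ≈ 0.237

Need Φ(δ − 2.241) = 0.95, so δ = 2.241 + 1.645 = 3.886.
(Lower-tail contribution to power is negligible for δ > 0.)
δ = d·√n ⇒ d = δ/√n = 3.886/√269 = 0.2369.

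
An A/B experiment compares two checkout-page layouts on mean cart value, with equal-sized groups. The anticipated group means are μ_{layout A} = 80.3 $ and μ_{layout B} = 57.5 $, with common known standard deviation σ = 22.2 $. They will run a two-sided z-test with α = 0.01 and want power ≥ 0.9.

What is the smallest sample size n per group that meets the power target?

n = 29 per group

Standardized effect: d = |μ_{layout A} − μ_{layout B}| / σ = |80.3 − 57.5| / 22.2 = 1.0270
Set Φ(δ − 2.576) = 0.9; then δ − 2.576 = Φ⁻¹(0.9) = 1.282, giving δ = 3.857.
(Ignoring the negligible lower-tail rejection probability gives the usual closed-form inversion.)
δ = d·√(n/2) ⇒ n = 2(δ/d)² = 2 × (3.857 / 1.0270)² = 28.21.
Rounding up, n = 29 per group.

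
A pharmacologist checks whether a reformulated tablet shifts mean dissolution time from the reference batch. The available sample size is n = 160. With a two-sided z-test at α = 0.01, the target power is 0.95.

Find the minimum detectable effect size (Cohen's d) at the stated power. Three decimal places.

Required noncentrality: δ = z_{0.005} + z_{0.05} = 2.576 + 1.645 = 4.221.
(Lower-tail contribution to power is negligible for δ > 0.)
δ = d·√n ⇒ d = δ/√n = 4.221/√160 = 0.3337.

d ≈ 0.334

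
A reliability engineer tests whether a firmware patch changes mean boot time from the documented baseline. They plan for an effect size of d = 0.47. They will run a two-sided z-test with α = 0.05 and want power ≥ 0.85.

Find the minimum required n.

For power 0.85 need Φ(δ − z_{0.025}) = 0.85, so δ = z_{0.025} + z_{0.15} = 1.960 + 1.036 = 2.996.
(Ignoring the negligible lower-tail rejection probability gives the usual closed-form inversion.)
δ = d·√n ⇒ n = (δ/d)² = (2.996 / 0.47)² = 40.64.
Round up to the next whole unit.

n = 41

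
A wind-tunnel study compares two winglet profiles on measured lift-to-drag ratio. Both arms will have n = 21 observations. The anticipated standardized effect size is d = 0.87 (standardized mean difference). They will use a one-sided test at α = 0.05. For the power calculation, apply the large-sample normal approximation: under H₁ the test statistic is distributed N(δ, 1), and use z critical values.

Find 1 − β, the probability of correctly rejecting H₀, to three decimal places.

Noncentrality parameter: δ = d·√(n/2) = 0.87 × √(21/2) = 2.8191
Critical value for a one-sided test at α = 0.05: z_α = 1.645.
Power = P(Z > 1.645 − δ) = Φ(1.174) = 0.8799.

Power ≈ 0.880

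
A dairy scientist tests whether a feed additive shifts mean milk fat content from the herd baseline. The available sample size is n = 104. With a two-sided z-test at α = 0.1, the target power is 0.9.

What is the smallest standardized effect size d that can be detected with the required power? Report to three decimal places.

d ≈ 0.287

Required noncentrality: δ = z_{0.05} + z_{0.10} = 1.645 + 1.282 = 2.926.
(Lower-tail contribution to power is negligible for δ > 0.)
δ = d·√n ⇒ d = δ/√n = 2.926/√104 = 0.2870.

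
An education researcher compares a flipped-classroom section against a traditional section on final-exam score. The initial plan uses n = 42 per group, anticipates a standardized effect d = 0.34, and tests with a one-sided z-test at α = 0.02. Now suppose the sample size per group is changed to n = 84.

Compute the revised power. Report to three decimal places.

Power ≈ 0.560

With n = 84 per group: δ = d·√(n/2) = 0.34 × √(84/2) = 2.2035. Critical value z_{0.02} = 2.054.
Revised power = P(Z > 2.054 − δ) = Φ(0.150) = 0.5595.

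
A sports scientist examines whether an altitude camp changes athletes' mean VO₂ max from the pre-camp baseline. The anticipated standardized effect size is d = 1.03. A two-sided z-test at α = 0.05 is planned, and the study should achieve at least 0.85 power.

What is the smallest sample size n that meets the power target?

n = 9

For power 0.85 need Φ(δ − z_{0.025}) = 0.85, so δ = z_{0.025} + z_{0.15} = 1.960 + 1.036 = 2.996.
(The Φ(−δ − z_{α/2}) term is vanishingly small for δ > 0 and is dropped in the standard sample-size formula.)
δ = d·√n ⇒ n = (δ/d)² = (2.996 / 1.03)² = 8.46.
Round up to the next whole unit.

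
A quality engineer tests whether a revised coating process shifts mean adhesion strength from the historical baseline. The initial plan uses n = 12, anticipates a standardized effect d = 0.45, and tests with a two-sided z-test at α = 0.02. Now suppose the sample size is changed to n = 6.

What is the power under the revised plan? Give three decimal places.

Power ≈ 0.111

With n = 6: δ = d·√n = 0.45 × √6 = 1.1023. Critical value z_{0.01} = 2.326.
Revised power = Φ(δ − 2.326) + Φ(−δ − 2.326) = Φ(-1.224) + Φ(-3.429) = 0.1105 + 0.0003 = 0.1108.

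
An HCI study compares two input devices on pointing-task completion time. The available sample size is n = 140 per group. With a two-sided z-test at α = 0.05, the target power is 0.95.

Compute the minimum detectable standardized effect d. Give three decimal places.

d ≈ 0.431

Required noncentrality: δ = z_{0.025} + z_{0.05} = 1.960 + 1.645 = 3.605.
(The second rejection-region term Φ(−δ − z_{α/2}) is negligible and dropped.)
δ = d·√(n/2) ⇒ d = δ/√(n/2) = 3.605/√(140/2) = 0.4309.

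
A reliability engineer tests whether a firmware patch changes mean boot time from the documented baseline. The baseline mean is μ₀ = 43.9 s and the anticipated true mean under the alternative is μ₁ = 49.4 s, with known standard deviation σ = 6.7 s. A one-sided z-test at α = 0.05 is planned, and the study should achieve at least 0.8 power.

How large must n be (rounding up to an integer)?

Standardized effect: d = |μ₁ − μ₀| / σ = |49.4 − 43.9| / 6.7 = 0.8209
Set Φ(δ − 1.645) = 0.8; then δ − 1.645 = Φ⁻¹(0.8) = 0.842, giving δ = 2.486.
δ = d·√n ⇒ n = (δ/d)² = (2.486 / 0.8209)² = 9.17.
Rounding up, n = 10.

n = 10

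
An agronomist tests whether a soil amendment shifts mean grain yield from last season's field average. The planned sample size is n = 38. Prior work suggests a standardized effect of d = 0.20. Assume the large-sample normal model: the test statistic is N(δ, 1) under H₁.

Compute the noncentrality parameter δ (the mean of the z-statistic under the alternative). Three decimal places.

δ ≈ 1.233

δ = d·√n = 0.20 × √38 = 1.2329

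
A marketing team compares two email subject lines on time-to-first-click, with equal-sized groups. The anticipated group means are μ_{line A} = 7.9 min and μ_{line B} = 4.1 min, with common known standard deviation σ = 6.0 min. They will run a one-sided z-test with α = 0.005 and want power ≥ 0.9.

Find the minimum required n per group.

Standardized effect: d = |μ_{line A} − μ_{line B}| / σ = |7.9 − 4.1| / 6.0 = 0.6333
For power 0.9 need Φ(δ − z_{0.005}) = 0.9, so δ = z_{0.005} + z_{0.10} = 2.576 + 1.282 = 3.857.
δ = d·√(n/2) ⇒ n = 2(δ/d)² = 2 × (3.857 / 0.6333)² = 74.19.
Rounding up, n = 75 per group.

n = 75 per group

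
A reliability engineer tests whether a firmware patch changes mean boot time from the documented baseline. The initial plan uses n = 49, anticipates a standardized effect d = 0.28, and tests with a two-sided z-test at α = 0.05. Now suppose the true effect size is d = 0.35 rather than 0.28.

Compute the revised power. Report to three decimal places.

Power ≈ 0.688

With d = 0.35: δ = d·√n = 0.35 × √49 = 2.4500. Critical value z_{0.025} = 1.960.
Revised power = Φ(δ − 1.960) + Φ(−δ − 1.960) = Φ(0.490) + Φ(-4.410) = 0.6879 + 0.0000 = 0.6880.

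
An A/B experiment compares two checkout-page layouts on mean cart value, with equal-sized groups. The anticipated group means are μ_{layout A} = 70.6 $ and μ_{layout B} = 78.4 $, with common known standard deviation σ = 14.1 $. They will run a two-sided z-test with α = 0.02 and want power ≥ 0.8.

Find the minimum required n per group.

Standardized effect: d = |μ_{layout A} − μ_{layout B}| / σ = |70.6 − 78.4| / 14.1 = 0.5532
Set Φ(δ − 2.326) = 0.8; then δ − 2.326 = Φ⁻¹(0.8) = 0.842, giving δ = 3.168.
(For δ > 0 the lower-tail rejection region contributes negligibly to power, so the one-term inversion is standard.)
δ = d·√(n/2) ⇒ n = 2(δ/d)² = 2 × (3.168 / 0.5532)² = 65.59.
Rounding up, n = 66 per group.

n = 66 per group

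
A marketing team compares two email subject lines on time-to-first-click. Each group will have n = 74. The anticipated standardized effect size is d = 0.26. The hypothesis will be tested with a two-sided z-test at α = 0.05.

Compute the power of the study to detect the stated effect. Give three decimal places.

Power ≈ 0.353

Noncentrality parameter: δ = d·√(n/2) = 0.26 × √(74/2) = 1.5815
Critical value for a two-sided test at α = 0.05: z_{α/2} = 1.960.
Power = Φ(δ − 1.960) + Φ(−δ − 1.960) = Φ(-0.378) + Φ(-3.541) = 0.3525 + 0.0002 = 0.3527.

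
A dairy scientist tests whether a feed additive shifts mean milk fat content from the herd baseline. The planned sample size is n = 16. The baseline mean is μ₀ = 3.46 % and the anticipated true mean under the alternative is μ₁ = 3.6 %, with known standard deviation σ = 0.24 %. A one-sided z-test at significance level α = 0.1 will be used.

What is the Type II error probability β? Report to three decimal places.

β ≈ 0.146

Standardized effect: d = |μ₁ − μ₀| / σ = |3.6 − 3.46| / 0.24 = 0.5833
Noncentrality parameter: δ = d·√n = 0.5833 × √16 = 2.3333
Critical value for a one-sided test at α = 0.1: z_α = 1.282.
Power = Φ(δ − 1.282) = Φ(1.052) = 0.8536.
Type II error: β = 1 − power = 1 − 0.8536 = 0.1464.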